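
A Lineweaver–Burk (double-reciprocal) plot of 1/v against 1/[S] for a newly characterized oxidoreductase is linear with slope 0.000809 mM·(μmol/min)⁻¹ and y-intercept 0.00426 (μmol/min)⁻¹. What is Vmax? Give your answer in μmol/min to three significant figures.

The y-intercept of a Lineweaver–Burk plot equals 1/Vmax, so Vmax = 1/0.00426 = 235 μmol/min.

235 μmol/min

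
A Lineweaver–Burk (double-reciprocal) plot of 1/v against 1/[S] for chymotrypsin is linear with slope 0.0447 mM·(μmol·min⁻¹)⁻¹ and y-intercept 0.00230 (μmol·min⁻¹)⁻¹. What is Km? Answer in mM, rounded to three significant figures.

19.4 mM

y-intercept = 1/Vmax ⇒ Vmax = 435 μmol·min⁻¹; slope = Km/Vmax ⇒ Km = slope × Vmax.
Km = 0.0447 × 435 = 19.4 mM.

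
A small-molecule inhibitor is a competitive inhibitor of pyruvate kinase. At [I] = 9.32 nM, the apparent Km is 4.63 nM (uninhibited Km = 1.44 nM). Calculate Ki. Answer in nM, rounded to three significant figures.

Competitive: Km,app = α·Km with α = 1 + [I]/Ki.
α = Km,app/Km = 4.63/1.44 = 3.215.
Since α = 1 + [I]/Ki, [I]/Ki = 3.215 − 1 = 2.215 and Ki = 9.32/2.215 = 4.21 nM.

4.21 nM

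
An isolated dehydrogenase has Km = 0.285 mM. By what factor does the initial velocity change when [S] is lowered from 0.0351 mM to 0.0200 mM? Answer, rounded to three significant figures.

0.598

Since Vmax cancels, v₂/v₁ = [S]₂(Km+[S]₁) / [S]₁(Km+[S]₂).
= 0.0200×(0.285+0.0351) / (0.0351×(0.285+0.0200)) = 0.006402/0.01071 = 0.598.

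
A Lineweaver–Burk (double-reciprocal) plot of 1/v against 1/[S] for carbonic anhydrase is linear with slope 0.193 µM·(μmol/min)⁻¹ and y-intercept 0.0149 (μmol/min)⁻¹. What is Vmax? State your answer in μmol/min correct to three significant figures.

67.1 μmol/min

The y-intercept of a Lineweaver–Burk plot equals 1/Vmax, so Vmax = 1/0.0149 = 67.1 μmol/min.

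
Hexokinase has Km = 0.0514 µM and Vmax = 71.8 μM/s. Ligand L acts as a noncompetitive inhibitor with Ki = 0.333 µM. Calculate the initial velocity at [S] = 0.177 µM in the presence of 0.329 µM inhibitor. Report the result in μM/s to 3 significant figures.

28.0 μM/s

With α = 1 + [I]/Ki = 1 + 0.329/0.333 = 1.988, the noncompetitive rate law is v = (Vmax/α)·[S] / (Km + [S]).
v = (71.8/1.988)×0.177 / (0.0514 + 0.177) = 6.393/0.2284 = 28.0 μM/s.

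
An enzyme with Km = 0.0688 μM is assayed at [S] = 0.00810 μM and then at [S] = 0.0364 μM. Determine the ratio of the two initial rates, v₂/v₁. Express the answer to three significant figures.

Since Vmax cancels, v₂/v₁ = [S]₂(Km+[S]₁) / [S]₁(Km+[S]₂).
= 0.0364×(0.0688+0.00810) / (0.00810×(0.0688+0.0364)) = 0.002799/0.0008521 = 3.28.

3.28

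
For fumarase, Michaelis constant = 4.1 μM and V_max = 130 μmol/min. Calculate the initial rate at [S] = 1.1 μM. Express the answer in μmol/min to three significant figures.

27.5 μmol/min

v = Vmax·[S]/(Km + [S]) = 130 × 1.1 / (4.1 + 1.1)
  = 143.0 / 5.200 = 27.5 μmol/min.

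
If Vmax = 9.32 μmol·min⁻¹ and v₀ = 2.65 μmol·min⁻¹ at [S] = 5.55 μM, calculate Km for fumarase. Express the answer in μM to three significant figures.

14.0 μM

v/Vmax = 2.65/9.32 = 0.2843 = [S]/(Km+[S]).
So Km + [S] = [S]/0.2843 = 19.52 μM, giving Km = 19.52 − 5.55 = 14.0 μM.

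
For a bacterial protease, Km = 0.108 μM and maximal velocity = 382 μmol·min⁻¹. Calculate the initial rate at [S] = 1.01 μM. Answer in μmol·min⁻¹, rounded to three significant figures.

v = Vmax·[S]/(Km + [S]) = 382 × 1.01 / (0.108 + 1.01)
  = 385.8 / 1.118 = 345 μmol·min⁻¹.

345 μmol·min⁻¹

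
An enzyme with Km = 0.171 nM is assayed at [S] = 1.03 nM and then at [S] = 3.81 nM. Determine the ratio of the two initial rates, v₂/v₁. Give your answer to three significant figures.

Since Vmax cancels, v₂/v₁ = [S]₂(Km+[S]₁) / [S]₁(Km+[S]₂).
= 3.81×(0.171+1.03) / (1.03×(0.171+3.81)) = 4.576/4.100 = 1.12.

1.12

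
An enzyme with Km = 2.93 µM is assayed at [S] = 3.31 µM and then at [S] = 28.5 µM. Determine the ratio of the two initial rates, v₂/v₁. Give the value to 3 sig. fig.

1.71

The fractional saturations are [S]/(Km+[S]) = 3.31/6.240 = 0.5304 and 28.5/31.43 = 0.9068.
v₂/v₁ is just their ratio: 0.9068/0.5304 = 1.71.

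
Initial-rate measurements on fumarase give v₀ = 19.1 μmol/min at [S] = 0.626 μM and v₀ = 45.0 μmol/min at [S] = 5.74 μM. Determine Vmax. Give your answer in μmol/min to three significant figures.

From v = Vmax[S]/(Km+[S]), each point gives Vmax = v(Km+[S])/[S].
Equating: 19.1(Km+0.626)/0.626 = 45.0(Km+5.74)/5.74.
30.51·Km + 19.1 = 7.840·Km + 45.0, so (30.51 − 7.840)·Km = 45.0 − 19.1.
Km = 25.90/22.67 = 1.14 μM; then Vmax = 19.1(1.14+0.626)/0.626 = 54.0 μmol/min.

54.0 μmol/min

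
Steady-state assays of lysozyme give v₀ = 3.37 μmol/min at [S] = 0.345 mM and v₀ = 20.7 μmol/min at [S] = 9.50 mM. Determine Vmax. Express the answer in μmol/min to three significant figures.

25.7 μmol/min

From v = Vmax[S]/(Km+[S]), each point gives Vmax = v(Km+[S])/[S].
Equating: 3.37(Km+0.345)/0.345 = 20.7(Km+9.50)/9.50.
9.768·Km + 3.37 = 2.179·Km + 20.7, so (9.768 − 2.179)·Km = 20.7 − 3.37.
Km = 17.33/7.589 = 2.28 mM; then Vmax = 3.37(2.28+0.345)/0.345 = 25.7 μmol/min.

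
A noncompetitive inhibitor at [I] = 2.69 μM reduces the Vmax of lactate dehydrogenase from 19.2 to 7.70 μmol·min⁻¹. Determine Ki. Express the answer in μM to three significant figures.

1.80 μM

Noncompetitive: Vmax,app = Vmax/α with α = 1 + [I]/Ki.
α = Vmax/Vmax,app = 19.2/7.70 = 2.494.
Ki = [I]/(α − 1) = 2.69/1.494 = 1.80 μM.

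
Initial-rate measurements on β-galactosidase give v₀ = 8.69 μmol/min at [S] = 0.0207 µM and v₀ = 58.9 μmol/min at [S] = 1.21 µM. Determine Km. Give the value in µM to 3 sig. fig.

0.135 µM

From v = Vmax[S]/(Km+[S]), each point gives Vmax = v(Km+[S])/[S].
Equating: 8.69(Km+0.0207)/0.0207 = 58.9(Km+1.21)/1.21.
419.8·Km + 8.69 = 48.68·Km + 58.9, so (419.8 − 48.68)·Km = 58.9 − 8.69.
Km = 50.21/371.1 = 0.135 µM; then Vmax = 8.69(0.135+0.0207)/0.0207 = 65.5 μmol/min.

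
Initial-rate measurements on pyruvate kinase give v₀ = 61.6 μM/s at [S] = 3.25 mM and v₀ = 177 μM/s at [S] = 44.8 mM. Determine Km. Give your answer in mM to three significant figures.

7.69 mM

From v = Vmax[S]/(Km+[S]), each point gives Vmax = v(Km+[S])/[S].
Equating: 61.6(Km+3.25)/3.25 = 177(Km+44.8)/44.8.
18.95·Km + 61.6 = 3.951·Km + 177, so (18.95 − 3.951)·Km = 177 − 61.6.
Km = 115.4/15.00 = 7.69 mM; then Vmax = 61.6(7.69+3.25)/3.25 = 207 μM/s.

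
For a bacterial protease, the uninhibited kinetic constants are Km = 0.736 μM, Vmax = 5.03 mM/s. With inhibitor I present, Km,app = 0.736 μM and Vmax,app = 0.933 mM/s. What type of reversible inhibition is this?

noncompetitive

Vmax decreases (5.03 → 0.933 mM/s) while Km is unchanged — pure noncompetitive inhibition.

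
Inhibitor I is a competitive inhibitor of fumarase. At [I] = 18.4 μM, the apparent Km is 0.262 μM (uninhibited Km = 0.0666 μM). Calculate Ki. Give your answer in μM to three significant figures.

6.27 μM

Competitive: Km,app = α·Km with α = 1 + [I]/Ki.
α = Km,app/Km = 0.262/0.0666 = 3.934.
Since α = 1 + [I]/Ki, [I]/Ki = 3.934 − 1 = 2.934 and Ki = 18.4/2.934 = 6.27 μM.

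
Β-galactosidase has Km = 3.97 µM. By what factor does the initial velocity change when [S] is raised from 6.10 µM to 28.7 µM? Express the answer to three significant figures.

Since Vmax cancels, v₂/v₁ = [S]₂(Km+[S]₁) / [S]₁(Km+[S]₂).
= 28.7×(3.97+6.10) / (6.10×(3.97+28.7)) = 289.0/199.3 = 1.45.

1.45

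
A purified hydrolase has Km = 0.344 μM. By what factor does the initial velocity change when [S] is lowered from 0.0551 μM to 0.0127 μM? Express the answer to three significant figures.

The fractional saturations are [S]/(Km+[S]) = 0.0551/0.3991 = 0.1381 and 0.0127/0.3567 = 0.03560.
v₂/v₁ is just their ratio: 0.03560/0.1381 = 0.258.

0.258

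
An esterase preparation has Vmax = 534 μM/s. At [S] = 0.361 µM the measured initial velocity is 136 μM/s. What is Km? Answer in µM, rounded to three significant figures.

1.06 µM

From v = Vmax[S]/(Km+[S]), Km = [S](Vmax − v)/v.
Km = 0.361 × (534 − 136) / 136 = 143.7/136 = 1.06 µM.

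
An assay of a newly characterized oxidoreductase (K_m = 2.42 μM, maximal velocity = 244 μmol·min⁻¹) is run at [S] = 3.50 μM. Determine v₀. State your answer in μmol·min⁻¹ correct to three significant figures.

v = Vmax·[S]/(Km + [S]) = 244 × 3.50 / (2.42 + 3.50)
  = 854.0 / 5.920 = 144 μmol·min⁻¹.

144 μmol·min⁻¹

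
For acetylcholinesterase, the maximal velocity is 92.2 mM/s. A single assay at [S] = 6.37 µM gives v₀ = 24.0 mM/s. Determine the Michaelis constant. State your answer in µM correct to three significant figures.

From v = Vmax[S]/(Km+[S]), Km = [S](Vmax − v)/v.
Km = 6.37 × (92.2 − 24.0) / 24.0 = 434.4/24.0 = 18.1 µM.

18.1 µM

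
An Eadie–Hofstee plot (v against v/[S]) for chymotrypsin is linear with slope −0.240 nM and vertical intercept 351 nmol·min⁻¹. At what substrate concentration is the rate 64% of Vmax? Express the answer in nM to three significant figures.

The Eadie–Hofstee slope gives Km = 0.240 nM (slope = −Km).
v/Vmax = [S]/(Km+[S]) = 0.64 ⇒ [S] = Km·0.64/(1−0.64) = 0.240 × 1.778 = 0.427 nM.

0.427 nM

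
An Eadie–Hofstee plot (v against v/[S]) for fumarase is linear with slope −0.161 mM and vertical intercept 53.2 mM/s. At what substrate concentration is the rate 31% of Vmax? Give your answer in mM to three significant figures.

The Eadie–Hofstee slope gives Km = 0.161 mM (slope = −Km).
v/Vmax = [S]/(Km+[S]) = 0.31 ⇒ [S] = Km·0.31/(1−0.31) = 0.161 × 0.4493 = 0.0723 mM.

0.0723 mM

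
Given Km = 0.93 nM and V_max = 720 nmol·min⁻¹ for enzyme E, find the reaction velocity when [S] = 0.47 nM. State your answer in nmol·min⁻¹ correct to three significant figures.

v = Vmax·[S]/(Km + [S]) = 720 × 0.47 / (0.93 + 0.47)
  = 338.4 / 1.400 = 242 nmol·min⁻¹.

242 nmol·min⁻¹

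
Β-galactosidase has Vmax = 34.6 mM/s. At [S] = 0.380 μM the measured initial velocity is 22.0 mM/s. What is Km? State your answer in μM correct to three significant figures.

From v = Vmax[S]/(Km+[S]), Km = [S](Vmax − v)/v.
Km = 0.380 × (34.6 − 22.0) / 22.0 = 4.788/22.0 = 0.218 μM.

0.218 μM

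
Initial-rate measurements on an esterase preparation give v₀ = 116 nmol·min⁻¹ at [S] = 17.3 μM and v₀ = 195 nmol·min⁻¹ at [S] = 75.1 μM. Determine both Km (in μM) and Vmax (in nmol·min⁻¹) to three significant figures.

From v = Vmax[S]/(Km+[S]), each point gives Vmax = v(Km+[S])/[S].
Equating: 116(Km+17.3)/17.3 = 195(Km+75.1)/75.1.
6.705·Km + 116 = 2.597·Km + 195, so (6.705 − 2.597)·Km = 195 − 116.
Km = 79.00/4.109 = 19.2 μM; then Vmax = 116(19.2+17.3)/17.3 = 245 nmol·min⁻¹.

Km = 19.2 μM; Vmax = 245 nmol·min⁻¹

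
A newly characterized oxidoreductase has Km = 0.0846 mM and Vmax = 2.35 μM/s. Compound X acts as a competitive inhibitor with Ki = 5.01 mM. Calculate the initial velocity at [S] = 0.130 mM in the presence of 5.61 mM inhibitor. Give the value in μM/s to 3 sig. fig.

0.988 μM/s

α = 1 + [I]/Ki = 1 + 5.61/5.01 = 2.120.
For a competitive inhibitor, Vmax is unchanged and the apparent Km becomes α·Km: Km,app = 0.179 mM, Vmax,app = 2.35 μM/s.
v = Vmax,app·[S]/(Km,app + [S]) = 2.35 × 0.130/(0.179 + 0.130) = 0.988 μM/s.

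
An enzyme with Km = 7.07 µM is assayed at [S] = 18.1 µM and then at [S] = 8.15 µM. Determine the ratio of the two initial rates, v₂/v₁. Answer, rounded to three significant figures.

The fractional saturations are [S]/(Km+[S]) = 18.1/25.17 = 0.7191 and 8.15/15.22 = 0.5355.
v₂/v₁ is just their ratio: 0.5355/0.7191 = 0.745.

0.745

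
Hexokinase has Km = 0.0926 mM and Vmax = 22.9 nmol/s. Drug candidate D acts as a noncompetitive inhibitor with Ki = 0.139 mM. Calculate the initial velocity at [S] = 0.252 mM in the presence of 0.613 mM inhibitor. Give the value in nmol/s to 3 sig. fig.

3.10 nmol/s

α = 1 + [I]/Ki = 1 + 0.613/0.139 = 5.410.
For a noncompetitive inhibitor, Vmax is reduced to Vmax/α while Km is unchanged: Km,app = 0.0926 mM, Vmax,app = 4.23 nmol/s.
v = Vmax,app·[S]/(Km,app + [S]) = 4.23 × 0.252/(0.0926 + 0.252) = 3.10 nmol/s.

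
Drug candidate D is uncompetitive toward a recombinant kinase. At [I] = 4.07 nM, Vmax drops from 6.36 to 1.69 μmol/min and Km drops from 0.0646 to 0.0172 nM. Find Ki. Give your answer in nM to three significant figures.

1.47 nM

Uncompetitive: Vmax,app = Vmax/α (and Km,app = Km/α) with α = 1 + [I]/Ki.
α = Vmax/Vmax,app = 6.36/1.69 = 3.763.
Ki = [I]/(α − 1) = 4.07/2.763 = 1.47 nM.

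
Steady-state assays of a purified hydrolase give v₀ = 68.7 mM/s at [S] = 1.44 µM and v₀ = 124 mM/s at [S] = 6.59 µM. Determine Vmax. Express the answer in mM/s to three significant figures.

160 mM/s

From v = Vmax[S]/(Km+[S]), each point gives Vmax = v(Km+[S])/[S].
Equating: 68.7(Km+1.44)/1.44 = 124(Km+6.59)/6.59.
47.71·Km + 68.7 = 18.82·Km + 124, so (47.71 − 18.82)·Km = 124 − 68.7.
Km = 55.30/28.89 = 1.91 µM; then Vmax = 68.7(1.91+1.44)/1.44 = 160 mM/s.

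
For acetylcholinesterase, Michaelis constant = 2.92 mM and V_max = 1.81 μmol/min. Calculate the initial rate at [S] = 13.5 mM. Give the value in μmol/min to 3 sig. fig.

1.49 μmol/min

v = Vmax·[S]/(Km + [S]) = 1.81 × 13.5 / (2.92 + 13.5)
  = 24.44 / 16.42 = 1.49 μmol/min.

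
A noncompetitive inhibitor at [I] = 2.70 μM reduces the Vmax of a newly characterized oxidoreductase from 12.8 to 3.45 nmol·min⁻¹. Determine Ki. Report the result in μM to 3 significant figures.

Noncompetitive: Vmax,app = Vmax/α with α = 1 + [I]/Ki.
α = Vmax/Vmax,app = 12.8/3.45 = 3.710.
Since α = 1 + [I]/Ki, [I]/Ki = 3.710 − 1 = 2.710 and Ki = 2.70/2.710 = 0.996 μM.

0.996 μM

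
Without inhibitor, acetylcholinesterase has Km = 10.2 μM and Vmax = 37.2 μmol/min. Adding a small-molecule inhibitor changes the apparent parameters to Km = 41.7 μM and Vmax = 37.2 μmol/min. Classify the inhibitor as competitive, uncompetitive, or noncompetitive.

Km increases (10.2 → 41.7 μM) while Vmax is unchanged — the hallmark of competitive inhibition.

competitive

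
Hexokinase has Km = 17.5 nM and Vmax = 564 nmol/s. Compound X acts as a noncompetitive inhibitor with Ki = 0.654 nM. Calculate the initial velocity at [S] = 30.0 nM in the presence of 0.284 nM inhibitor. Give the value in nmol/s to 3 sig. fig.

α = 1 + [I]/Ki = 1 + 0.284/0.654 = 1.434.
For a noncompetitive inhibitor, Vmax is reduced to Vmax/α while Km is unchanged: Km,app = 17.5 nM, Vmax,app = 393 nmol/s.
v = Vmax,app·[S]/(Km,app + [S]) = 393 × 30.0/(17.5 + 30.0) = 248 nmol/s.

248 nmol/s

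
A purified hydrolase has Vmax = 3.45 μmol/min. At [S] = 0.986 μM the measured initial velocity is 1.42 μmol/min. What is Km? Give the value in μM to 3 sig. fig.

1.41 μM

v/Vmax = 1.42/3.45 = 0.4116 = [S]/(Km+[S]).
So Km + [S] = [S]/0.4116 = 2.396 μM, giving Km = 2.396 − 0.986 = 1.41 μM.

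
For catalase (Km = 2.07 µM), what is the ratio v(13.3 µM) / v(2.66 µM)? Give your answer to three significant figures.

The fractional saturations are [S]/(Km+[S]) = 2.66/4.730 = 0.5624 and 13.3/15.37 = 0.8653.
v₂/v₁ is just their ratio: 0.8653/0.5624 = 1.54.

1.54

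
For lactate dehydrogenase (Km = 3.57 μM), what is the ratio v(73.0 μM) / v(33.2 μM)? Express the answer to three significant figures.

1.06

The fractional saturations are [S]/(Km+[S]) = 33.2/36.77 = 0.9029 and 73.0/76.57 = 0.9534.
v₂/v₁ is just their ratio: 0.9534/0.9029 = 1.06.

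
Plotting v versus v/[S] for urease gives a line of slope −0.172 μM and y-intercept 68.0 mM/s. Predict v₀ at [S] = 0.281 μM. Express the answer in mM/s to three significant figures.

42.2 mM/s

In the Eadie–Hofstee form v = Vmax − Km·(v/[S]), the slope is −Km and the intercept is Vmax, so Km = 0.172 μM and Vmax = 68.0 mM/s.
v = 68.0 × 0.281/(0.172 + 0.281) = 42.2 mM/s.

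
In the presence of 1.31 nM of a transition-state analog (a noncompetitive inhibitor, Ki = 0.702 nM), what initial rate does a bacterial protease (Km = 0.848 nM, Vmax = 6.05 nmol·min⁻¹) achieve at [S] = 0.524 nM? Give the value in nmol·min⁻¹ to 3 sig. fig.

α = 1 + [I]/Ki = 1 + 1.31/0.702 = 2.866.
For a noncompetitive inhibitor, Vmax is reduced to Vmax/α while Km is unchanged: Km,app = 0.848 nM, Vmax,app = 2.11 nmol·min⁻¹.
v = Vmax,app·[S]/(Km,app + [S]) = 2.11 × 0.524/(0.848 + 0.524) = 0.806 nmol·min⁻¹.

0.806 nmol·min⁻¹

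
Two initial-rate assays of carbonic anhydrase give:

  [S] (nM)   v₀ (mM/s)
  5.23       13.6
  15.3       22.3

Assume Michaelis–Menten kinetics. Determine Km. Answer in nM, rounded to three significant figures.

7.61 nM

In reciprocal form, 1/v = (Km/Vmax)·(1/[S]) + 1/Vmax. The two points give (1/[S], 1/v) = (0.1912, 0.07353) and (0.06536, 0.04484).
Slope = (0.07353 − 0.04484)/(0.1912 − 0.06536) = 0.2279; intercept = 0.07353 − 0.2279×0.1912 = 0.02994.
Vmax = 1/intercept = 33.4 mM/s; Km = slope × Vmax = 0.2279 × 33.4 = 7.61 nM.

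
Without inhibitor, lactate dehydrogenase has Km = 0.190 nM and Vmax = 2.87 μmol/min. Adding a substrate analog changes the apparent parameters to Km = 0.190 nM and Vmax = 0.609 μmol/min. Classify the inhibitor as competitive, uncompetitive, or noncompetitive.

Vmax decreases (2.87 → 0.609 μmol/min) while Km is unchanged — pure noncompetitive inhibition.

noncompetitive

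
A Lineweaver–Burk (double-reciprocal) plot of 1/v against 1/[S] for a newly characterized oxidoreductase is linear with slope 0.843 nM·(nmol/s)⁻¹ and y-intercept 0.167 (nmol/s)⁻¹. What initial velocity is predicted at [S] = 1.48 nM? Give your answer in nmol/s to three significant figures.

The y-intercept is 1/Vmax, so Vmax = 1/0.167 = 5.99 nmol/s.
The slope is Km/Vmax, so Km = 0.843 × 5.99 = 5.05 nM.
Then v = 5.99 × 1.48/(5.05 + 1.48) = 1.36 nmol/s.

1.36 nmol/s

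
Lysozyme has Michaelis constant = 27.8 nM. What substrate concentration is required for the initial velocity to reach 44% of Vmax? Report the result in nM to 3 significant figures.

21.8 nM

v/Vmax = [S]/(Km+[S]) = 0.44, so [S] = Km·0.44/(1 − 0.44) = 27.8 × 0.7857.
[S] = 21.8 nM.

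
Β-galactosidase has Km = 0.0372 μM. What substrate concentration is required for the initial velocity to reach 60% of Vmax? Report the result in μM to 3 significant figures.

0.0558 μM

v/Vmax = [S]/(Km+[S]) = 0.6, so [S] = Km·0.6/(1 − 0.6) = 0.0372 × 1.500.
[S] = 0.0558 μM.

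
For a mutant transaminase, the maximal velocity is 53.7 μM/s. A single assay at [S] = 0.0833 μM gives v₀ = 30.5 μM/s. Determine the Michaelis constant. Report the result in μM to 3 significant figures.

From v = Vmax[S]/(Km+[S]), Km = [S](Vmax − v)/v.
Km = 0.0833 × (53.7 − 30.5) / 30.5 = 1.933/30.5 = 0.0634 μM.

0.0634 μM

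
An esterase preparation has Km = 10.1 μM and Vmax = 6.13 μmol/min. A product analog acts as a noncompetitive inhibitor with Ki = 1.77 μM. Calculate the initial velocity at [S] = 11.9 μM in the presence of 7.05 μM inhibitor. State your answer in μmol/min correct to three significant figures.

α = 1 + [I]/Ki = 1 + 7.05/1.77 = 4.983.
For a noncompetitive inhibitor, Vmax is reduced to Vmax/α while Km is unchanged: Km,app = 10.1 μM, Vmax,app = 1.23 μmol/min.
v = Vmax,app·[S]/(Km,app + [S]) = 1.23 × 11.9/(10.1 + 11.9) = 0.665 μmol/min.

0.665 μmol/min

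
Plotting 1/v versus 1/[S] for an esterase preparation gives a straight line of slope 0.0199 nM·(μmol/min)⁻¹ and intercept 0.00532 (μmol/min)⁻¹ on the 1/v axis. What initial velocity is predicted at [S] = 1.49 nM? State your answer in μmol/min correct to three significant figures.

53.5 μmol/min

The y-intercept is 1/Vmax, so Vmax = 1/0.00532 = 188 μmol/min.
The slope is Km/Vmax, so Km = 0.0199 × 188 = 3.74 nM.
Then v = 188 × 1.49/(3.74 + 1.49) = 53.5 μmol/min.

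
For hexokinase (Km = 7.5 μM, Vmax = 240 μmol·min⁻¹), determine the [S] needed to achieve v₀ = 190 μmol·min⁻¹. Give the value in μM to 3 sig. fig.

The required fractional saturation is v/Vmax = 190/240 = 0.7917.
Then [S]/(Km+[S]) = 0.7917 ⇒ [S] = 7.5 × 0.7917/(1 − 0.7917) = 28.5 μM.

28.5 μM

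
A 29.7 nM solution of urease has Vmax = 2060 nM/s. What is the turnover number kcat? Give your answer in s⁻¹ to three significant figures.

kcat = Vmax/[E]total = 2060 nM/s / 29.7 nM = 69.4 s⁻¹.

69.4 s⁻¹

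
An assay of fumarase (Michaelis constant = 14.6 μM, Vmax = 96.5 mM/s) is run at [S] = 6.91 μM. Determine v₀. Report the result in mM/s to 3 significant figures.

v = Vmax·[S]/(Km + [S]) = 96.5 × 6.91 / (14.6 + 6.91)
  = 666.8 / 21.51 = 31.0 mM/s.

31.0 mM/s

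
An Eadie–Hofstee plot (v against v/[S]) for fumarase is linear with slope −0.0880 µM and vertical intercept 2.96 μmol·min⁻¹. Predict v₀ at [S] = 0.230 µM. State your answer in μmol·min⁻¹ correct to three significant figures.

2.14 μmol·min⁻¹

In the Eadie–Hofstee form v = Vmax − Km·(v/[S]), the slope is −Km and the intercept is Vmax, so Km = 0.0880 µM and Vmax = 2.96 μmol·min⁻¹.
v = 2.96 × 0.230/(0.0880 + 0.230) = 2.14 μmol·min⁻¹.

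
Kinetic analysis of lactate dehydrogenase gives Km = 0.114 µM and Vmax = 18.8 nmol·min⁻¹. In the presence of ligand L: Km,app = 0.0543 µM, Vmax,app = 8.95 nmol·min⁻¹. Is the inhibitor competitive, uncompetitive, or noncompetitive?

Both Km and Vmax decrease by the same factor (~2.10-fold) — characteristic of uncompetitive inhibition.

uncompetitive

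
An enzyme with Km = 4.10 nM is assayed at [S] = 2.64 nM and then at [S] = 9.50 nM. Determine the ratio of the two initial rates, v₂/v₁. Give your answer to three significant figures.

The fractional saturations are [S]/(Km+[S]) = 2.64/6.740 = 0.3917 and 9.50/13.60 = 0.6985.
v₂/v₁ is just their ratio: 0.6985/0.3917 = 1.78.

1.78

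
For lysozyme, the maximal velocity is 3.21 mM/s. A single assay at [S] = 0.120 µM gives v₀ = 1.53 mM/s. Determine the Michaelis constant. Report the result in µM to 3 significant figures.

From v = Vmax[S]/(Km+[S]), Km = [S](Vmax − v)/v.
Km = 0.120 × (3.21 − 1.53) / 1.53 = 0.2016/1.53 = 0.132 µM.

0.132 µM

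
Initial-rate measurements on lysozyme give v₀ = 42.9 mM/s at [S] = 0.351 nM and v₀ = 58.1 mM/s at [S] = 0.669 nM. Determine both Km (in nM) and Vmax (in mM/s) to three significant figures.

From v = Vmax[S]/(Km+[S]), each point gives Vmax = v(Km+[S])/[S].
Equating: 42.9(Km+0.351)/0.351 = 58.1(Km+0.669)/0.669.
122.2·Km + 42.9 = 86.85·Km + 58.1, so (122.2 − 86.85)·Km = 58.1 − 42.9.
Km = 15.20/35.38 = 0.430 nM; then Vmax = 42.9(0.430+0.351)/0.351 = 95.4 mM/s.

Km = 0.430 nM; Vmax = 95.4 mM/s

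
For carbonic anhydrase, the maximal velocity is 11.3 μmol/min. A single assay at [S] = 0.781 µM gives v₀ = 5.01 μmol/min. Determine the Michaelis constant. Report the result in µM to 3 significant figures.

v/Vmax = 5.01/11.3 = 0.4434 = [S]/(Km+[S]).
So Km + [S] = [S]/0.4434 = 1.762 µM, giving Km = 1.762 − 0.781 = 0.981 µM.

0.981 µM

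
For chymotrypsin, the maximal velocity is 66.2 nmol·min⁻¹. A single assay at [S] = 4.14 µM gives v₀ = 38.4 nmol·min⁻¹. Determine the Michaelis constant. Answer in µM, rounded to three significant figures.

3.00 µM

v/Vmax = 38.4/66.2 = 0.5801 = [S]/(Km+[S]).
So Km + [S] = [S]/0.5801 = 7.137 µM, giving Km = 7.137 − 4.14 = 3.00 µM.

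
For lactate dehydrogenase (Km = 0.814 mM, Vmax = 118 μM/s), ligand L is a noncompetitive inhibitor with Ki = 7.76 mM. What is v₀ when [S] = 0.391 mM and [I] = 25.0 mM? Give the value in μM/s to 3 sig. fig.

With α = 1 + [I]/Ki = 1 + 25.0/7.76 = 4.222, the noncompetitive rate law is v = (Vmax/α)·[S] / (Km + [S]).
v = (118/4.222)×0.391 / (0.814 + 0.391) = 10.93/1.205 = 9.07 μM/s.

9.07 μM/s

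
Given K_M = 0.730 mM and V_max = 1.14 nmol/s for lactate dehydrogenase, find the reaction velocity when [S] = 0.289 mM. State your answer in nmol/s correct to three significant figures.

0.323 nmol/s

v = Vmax·[S]/(Km + [S]) = 1.14 × 0.289 / (0.730 + 0.289)
  = 0.3295 / 1.019 = 0.323 nmol/s.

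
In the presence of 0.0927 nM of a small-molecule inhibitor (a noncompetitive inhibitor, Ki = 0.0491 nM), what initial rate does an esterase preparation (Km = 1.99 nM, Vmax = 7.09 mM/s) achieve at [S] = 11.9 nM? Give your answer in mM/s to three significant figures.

2.10 mM/s

With α = 1 + [I]/Ki = 1 + 0.0927/0.0491 = 2.888, the noncompetitive rate law is v = (Vmax/α)·[S] / (Km + [S]).
v = (7.09/2.888)×11.9 / (1.99 + 11.9) = 29.21/13.89 = 2.10 mM/s.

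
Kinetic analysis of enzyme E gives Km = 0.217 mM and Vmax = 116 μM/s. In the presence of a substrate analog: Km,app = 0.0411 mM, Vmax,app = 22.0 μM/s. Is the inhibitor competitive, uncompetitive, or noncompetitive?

uncompetitive

Both Km and Vmax decrease by the same factor (~5.28-fold) — characteristic of uncompetitive inhibition.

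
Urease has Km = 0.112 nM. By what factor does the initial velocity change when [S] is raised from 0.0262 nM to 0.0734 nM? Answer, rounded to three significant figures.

2.09

Since Vmax cancels, v₂/v₁ = [S]₂(Km+[S]₁) / [S]₁(Km+[S]₂).
= 0.0734×(0.112+0.0262) / (0.0262×(0.112+0.0734)) = 0.01014/0.004857 = 2.09.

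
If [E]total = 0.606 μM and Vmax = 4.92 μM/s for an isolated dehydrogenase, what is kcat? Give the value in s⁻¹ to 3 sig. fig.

8.12 s⁻¹

kcat = Vmax/[E]total = 4.92 μM/s / 0.606 μM = 8.12 s⁻¹.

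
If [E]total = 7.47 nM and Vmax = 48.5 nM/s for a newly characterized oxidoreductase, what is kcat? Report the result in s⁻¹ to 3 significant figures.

kcat = Vmax/[E]total = 48.5 nM/s / 7.47 nM = 6.49 s⁻¹.

6.49 s⁻¹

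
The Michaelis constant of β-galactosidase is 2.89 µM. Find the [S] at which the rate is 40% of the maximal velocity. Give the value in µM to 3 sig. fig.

1.93 µM

v/Vmax = [S]/(Km+[S]) = 0.4, so [S] = Km·0.4/(1 − 0.4) = 2.89 × 0.6667.
[S] = 1.93 µM.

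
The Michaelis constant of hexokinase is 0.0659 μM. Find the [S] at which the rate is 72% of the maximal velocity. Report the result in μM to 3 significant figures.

0.169 μM

v/Vmax = [S]/(Km+[S]) = 0.72, so [S] = Km·0.72/(1 − 0.72) = 0.0659 × 2.571.
[S] = 0.169 μM.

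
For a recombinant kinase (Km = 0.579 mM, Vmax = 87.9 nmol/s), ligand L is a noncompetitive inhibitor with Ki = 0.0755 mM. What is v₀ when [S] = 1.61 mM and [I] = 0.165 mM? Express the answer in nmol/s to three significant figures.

α = 1 + [I]/Ki = 1 + 0.165/0.0755 = 3.185.
For a noncompetitive inhibitor, Vmax is reduced to Vmax/α while Km is unchanged: Km,app = 0.579 mM, Vmax,app = 27.6 nmol/s.
v = Vmax,app·[S]/(Km,app + [S]) = 27.6 × 1.61/(0.579 + 1.61) = 20.3 nmol/s.

20.3 nmol/s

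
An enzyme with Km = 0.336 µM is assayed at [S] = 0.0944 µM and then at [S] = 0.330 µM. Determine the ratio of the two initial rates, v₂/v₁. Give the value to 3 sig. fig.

2.26

Since Vmax cancels, v₂/v₁ = [S]₂(Km+[S]₁) / [S]₁(Km+[S]₂).
= 0.330×(0.336+0.0944) / (0.0944×(0.336+0.330)) = 0.1420/0.06287 = 2.26.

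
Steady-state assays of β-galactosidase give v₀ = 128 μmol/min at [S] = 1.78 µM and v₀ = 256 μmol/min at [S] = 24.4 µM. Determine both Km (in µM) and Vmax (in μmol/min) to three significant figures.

Km = 2.08 µM; Vmax = 278 μmol/min

From v = Vmax[S]/(Km+[S]), each point gives Vmax = v(Km+[S])/[S].
Equating: 128(Km+1.78)/1.78 = 256(Km+24.4)/24.4.
71.91·Km + 128 = 10.49·Km + 256, so (71.91 − 10.49)·Km = 256 − 128.
Km = 128.0/61.42 = 2.08 µM; then Vmax = 128(2.08+1.78)/1.78 = 278 μmol/min.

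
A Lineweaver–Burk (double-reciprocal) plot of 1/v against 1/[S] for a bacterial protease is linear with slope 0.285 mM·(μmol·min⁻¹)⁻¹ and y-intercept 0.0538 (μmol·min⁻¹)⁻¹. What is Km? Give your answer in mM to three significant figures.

5.30 mM

y-intercept = 1/Vmax ⇒ Vmax = 18.6 μmol·min⁻¹; slope = Km/Vmax ⇒ Km = slope × Vmax.
Km = 0.285 × 18.6 = 5.30 mM.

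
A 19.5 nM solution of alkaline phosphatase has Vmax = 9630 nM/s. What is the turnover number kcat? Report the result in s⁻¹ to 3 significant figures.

494 s⁻¹

kcat = Vmax/[E]total = 9630 nM/s / 19.5 nM = 494 s⁻¹.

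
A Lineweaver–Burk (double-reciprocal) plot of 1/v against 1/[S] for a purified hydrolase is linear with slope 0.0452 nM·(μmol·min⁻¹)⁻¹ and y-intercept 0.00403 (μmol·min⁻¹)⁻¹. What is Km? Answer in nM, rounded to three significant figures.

y-intercept = 1/Vmax ⇒ Vmax = 248 μmol·min⁻¹; slope = Km/Vmax ⇒ Km = slope × Vmax.
Km = 0.0452 × 248 = 11.2 nM.

11.2 nM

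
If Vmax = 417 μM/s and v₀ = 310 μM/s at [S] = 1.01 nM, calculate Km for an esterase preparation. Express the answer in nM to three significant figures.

From v = Vmax[S]/(Km+[S]), Km = [S](Vmax − v)/v.
Km = 1.01 × (417 − 310) / 310 = 108.1/310 = 0.349 nM.

0.349 nM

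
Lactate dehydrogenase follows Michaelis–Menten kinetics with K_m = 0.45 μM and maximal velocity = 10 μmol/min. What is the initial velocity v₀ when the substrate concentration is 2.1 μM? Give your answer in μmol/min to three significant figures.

8.24 μmol/min

[S]/(Km+[S]) = 2.1/2.550 = 0.8235, the fractional saturation.
v = 0.8235 × Vmax = 0.8235 × 10 = 8.24 μmol/min.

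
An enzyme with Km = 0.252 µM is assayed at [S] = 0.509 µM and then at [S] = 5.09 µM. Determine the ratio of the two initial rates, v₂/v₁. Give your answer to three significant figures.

1.42

The fractional saturations are [S]/(Km+[S]) = 0.509/0.7610 = 0.6689 and 5.09/5.342 = 0.9528.
v₂/v₁ is just their ratio: 0.9528/0.6689 = 1.42.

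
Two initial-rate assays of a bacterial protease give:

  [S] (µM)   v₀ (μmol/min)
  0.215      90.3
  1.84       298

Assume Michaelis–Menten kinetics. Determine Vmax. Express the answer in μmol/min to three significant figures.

In reciprocal form, 1/v = (Km/Vmax)·(1/[S]) + 1/Vmax. The two points give (1/[S], 1/v) = (4.651, 0.01107) and (0.5435, 0.003356).
Slope = (0.01107 − 0.003356)/(4.651 − 0.5435) = 0.001879; intercept = 0.01107 − 0.001879×4.651 = 0.002334.
Vmax = 1/intercept = 428 μmol/min; Km = slope × Vmax = 0.001879 × 428 = 0.805 µM.

428 μmol/min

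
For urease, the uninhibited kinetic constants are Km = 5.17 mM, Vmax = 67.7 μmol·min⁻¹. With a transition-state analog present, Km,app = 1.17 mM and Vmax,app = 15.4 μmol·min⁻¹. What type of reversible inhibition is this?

uncompetitive

Both Km and Vmax decrease by the same factor (~4.40-fold) — characteristic of uncompetitive inhibition.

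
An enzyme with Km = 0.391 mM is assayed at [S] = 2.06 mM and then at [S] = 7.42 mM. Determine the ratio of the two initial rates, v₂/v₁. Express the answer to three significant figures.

1.13

Since Vmax cancels, v₂/v₁ = [S]₂(Km+[S]₁) / [S]₁(Km+[S]₂).
= 7.42×(0.391+2.06) / (2.06×(0.391+7.42)) = 18.19/16.09 = 1.13.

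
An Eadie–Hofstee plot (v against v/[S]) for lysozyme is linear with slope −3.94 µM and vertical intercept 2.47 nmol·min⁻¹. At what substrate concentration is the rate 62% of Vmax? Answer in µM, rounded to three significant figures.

The Eadie–Hofstee slope gives Km = 3.94 µM (slope = −Km).
v/Vmax = [S]/(Km+[S]) = 0.62 ⇒ [S] = Km·0.62/(1−0.62) = 3.94 × 1.632 = 6.43 µM.

6.43 µM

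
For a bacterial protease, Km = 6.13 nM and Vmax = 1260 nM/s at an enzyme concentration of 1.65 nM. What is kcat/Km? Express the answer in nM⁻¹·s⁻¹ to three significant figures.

kcat = Vmax/[E]total = 1260/1.65 = 764 s⁻¹.
kcat/Km = 764/6.13 = 125 nM⁻¹·s⁻¹.

125 nM⁻¹·s⁻¹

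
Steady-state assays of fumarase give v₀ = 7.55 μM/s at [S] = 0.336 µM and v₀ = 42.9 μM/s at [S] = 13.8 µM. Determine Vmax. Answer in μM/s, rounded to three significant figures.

From v = Vmax[S]/(Km+[S]), each point gives Vmax = v(Km+[S])/[S].
Equating: 7.55(Km+0.336)/0.336 = 42.9(Km+13.8)/13.8.
22.47·Km + 7.55 = 3.109·Km + 42.9, so (22.47 − 3.109)·Km = 42.9 − 7.55.
Km = 35.35/19.36 = 1.83 µM; then Vmax = 7.55(1.83+0.336)/0.336 = 48.6 μM/s.

48.6 μM/s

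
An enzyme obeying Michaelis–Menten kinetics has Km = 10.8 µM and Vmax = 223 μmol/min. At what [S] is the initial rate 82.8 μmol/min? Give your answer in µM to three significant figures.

6.38 µM

Rearranging v = Vmax[S]/(Km+[S]) gives [S] = Km·v/(Vmax − v).
[S] = 10.8 × 82.8 / (223 − 82.8) = 894.2/140.2 = 6.38 µM.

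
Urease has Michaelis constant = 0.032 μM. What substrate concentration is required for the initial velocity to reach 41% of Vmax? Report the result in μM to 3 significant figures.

v/Vmax = [S]/(Km+[S]) = 0.41, so [S] = Km·0.41/(1 − 0.41) = 0.032 × 0.6949.
[S] = 0.0222 μM.

0.0222 μM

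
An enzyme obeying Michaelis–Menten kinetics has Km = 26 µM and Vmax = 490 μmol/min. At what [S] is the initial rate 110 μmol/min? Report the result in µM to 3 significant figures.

7.53 µM

Rearranging v = Vmax[S]/(Km+[S]) gives [S] = Km·v/(Vmax − v).
[S] = 26 × 110 / (490 − 110) = 2860/380.0 = 7.53 µM.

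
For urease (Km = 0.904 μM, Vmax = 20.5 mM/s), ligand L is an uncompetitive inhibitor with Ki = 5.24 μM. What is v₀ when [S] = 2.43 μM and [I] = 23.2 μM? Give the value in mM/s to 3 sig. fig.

With α = 1 + [I]/Ki = 1 + 23.2/5.24 = 5.427, the uncompetitive rate law is v = (Vmax/α)·[S] / (Km/α + [S]).
v = (20.5/5.427)×2.43 / (0.904/5.427 + 2.43) = 9.178/2.597 = 3.53 mM/s.

3.53 mM/s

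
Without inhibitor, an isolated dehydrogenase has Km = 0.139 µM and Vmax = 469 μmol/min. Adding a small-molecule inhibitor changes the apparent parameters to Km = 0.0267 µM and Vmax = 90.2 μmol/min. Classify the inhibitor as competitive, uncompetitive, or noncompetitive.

uncompetitive

Both Km and Vmax decrease by the same factor (~5.20-fold) — characteristic of uncompetitive inhibition.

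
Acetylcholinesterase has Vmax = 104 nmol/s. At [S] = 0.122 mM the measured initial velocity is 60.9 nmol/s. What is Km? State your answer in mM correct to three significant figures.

0.0863 mM

From v = Vmax[S]/(Km+[S]), Km = [S](Vmax − v)/v.
Km = 0.122 × (104 − 60.9) / 60.9 = 5.258/60.9 = 0.0863 mM.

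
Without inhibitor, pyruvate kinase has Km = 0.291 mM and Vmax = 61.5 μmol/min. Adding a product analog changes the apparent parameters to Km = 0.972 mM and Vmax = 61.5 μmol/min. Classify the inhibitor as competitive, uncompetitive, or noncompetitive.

competitive

Km increases (0.291 → 0.972 mM) while Vmax is unchanged — the hallmark of competitive inhibition.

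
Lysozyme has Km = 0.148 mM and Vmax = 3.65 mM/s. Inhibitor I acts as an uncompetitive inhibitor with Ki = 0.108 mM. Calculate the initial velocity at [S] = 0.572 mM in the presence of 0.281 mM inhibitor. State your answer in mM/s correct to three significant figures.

0.945 mM/s

α = 1 + [I]/Ki = 1 + 0.281/0.108 = 3.602.
For an uncompetitive inhibitor, both parameters are divided by α, giving Vmax/α and Km/α: Km,app = 0.0411 mM, Vmax,app = 1.01 mM/s.
v = Vmax,app·[S]/(Km,app + [S]) = 1.01 × 0.572/(0.0411 + 0.572) = 0.945 mM/s.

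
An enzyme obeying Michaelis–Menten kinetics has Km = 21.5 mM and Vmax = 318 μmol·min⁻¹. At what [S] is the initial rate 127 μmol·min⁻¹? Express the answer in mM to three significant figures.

Rearranging v = Vmax[S]/(Km+[S]) gives [S] = Km·v/(Vmax − v).
[S] = 21.5 × 127 / (318 − 127) = 2730/191.0 = 14.3 mM.

14.3 mM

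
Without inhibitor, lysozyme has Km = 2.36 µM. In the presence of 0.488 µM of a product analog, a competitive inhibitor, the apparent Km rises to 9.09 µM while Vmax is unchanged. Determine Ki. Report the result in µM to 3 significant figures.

Competitive: Km,app = α·Km with α = 1 + [I]/Ki.
α = Km,app/Km = 9.09/2.36 = 3.852.
Since α = 1 + [I]/Ki, [I]/Ki = 3.852 − 1 = 2.852 and Ki = 0.488/2.852 = 0.171 µM.

0.171 µM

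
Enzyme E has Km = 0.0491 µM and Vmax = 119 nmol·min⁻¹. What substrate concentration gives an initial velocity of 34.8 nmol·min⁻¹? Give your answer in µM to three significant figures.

0.0203 µM

The required fractional saturation is v/Vmax = 34.8/119 = 0.2924.
Then [S]/(Km+[S]) = 0.2924 ⇒ [S] = 0.0491 × 0.2924/(1 − 0.2924) = 0.0203 µM.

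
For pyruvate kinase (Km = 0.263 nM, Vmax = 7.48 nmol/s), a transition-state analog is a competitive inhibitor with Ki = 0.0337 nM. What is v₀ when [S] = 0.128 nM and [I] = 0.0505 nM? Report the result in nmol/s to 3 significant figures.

1.22 nmol/s

α = 1 + [I]/Ki = 1 + 0.0505/0.0337 = 2.499.
For a competitive inhibitor, Vmax is unchanged and the apparent Km becomes α·Km: Km,app = 0.657 nM, Vmax,app = 7.48 nmol/s.
v = Vmax,app·[S]/(Km,app + [S]) = 7.48 × 0.128/(0.657 + 0.128) = 1.22 nmol/s.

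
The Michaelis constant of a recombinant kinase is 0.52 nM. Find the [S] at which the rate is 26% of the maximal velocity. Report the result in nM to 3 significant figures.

0.183 nM

v/Vmax = [S]/(Km+[S]) = 0.26, so [S] = Km·0.26/(1 − 0.26) = 0.52 × 0.3514.
[S] = 0.183 nM.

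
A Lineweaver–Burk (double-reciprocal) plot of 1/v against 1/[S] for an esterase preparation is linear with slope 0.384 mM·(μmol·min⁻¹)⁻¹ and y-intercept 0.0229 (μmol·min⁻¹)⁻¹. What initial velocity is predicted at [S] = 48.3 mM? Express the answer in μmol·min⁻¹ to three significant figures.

The y-intercept is 1/Vmax, so Vmax = 1/0.0229 = 43.7 μmol·min⁻¹.
The slope is Km/Vmax, so Km = 0.384 × 43.7 = 16.8 mM.
Then v = 43.7 × 48.3/(16.8 + 48.3) = 32.4 μmol·min⁻¹.

32.4 μmol·min⁻¹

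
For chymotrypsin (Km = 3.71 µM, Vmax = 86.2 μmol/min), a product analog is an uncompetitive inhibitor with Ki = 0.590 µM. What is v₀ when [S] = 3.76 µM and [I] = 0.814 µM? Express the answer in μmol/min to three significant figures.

25.6 μmol/min

α = 1 + [I]/Ki = 1 + 0.814/0.590 = 2.380.
For an uncompetitive inhibitor, both parameters are divided by α, giving Vmax/α and Km/α: Km,app = 1.56 µM, Vmax,app = 36.2 μmol/min.
v = Vmax,app·[S]/(Km,app + [S]) = 36.2 × 3.76/(1.56 + 3.76) = 25.6 μmol/min.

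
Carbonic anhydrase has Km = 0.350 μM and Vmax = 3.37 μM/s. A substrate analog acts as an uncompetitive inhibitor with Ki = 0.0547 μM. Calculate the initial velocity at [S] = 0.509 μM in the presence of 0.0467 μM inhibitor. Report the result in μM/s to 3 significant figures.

α = 1 + [I]/Ki = 1 + 0.0467/0.0547 = 1.854.
For an uncompetitive inhibitor, both parameters are divided by α, giving Vmax/α and Km/α: Km,app = 0.189 μM, Vmax,app = 1.82 μM/s.
v = Vmax,app·[S]/(Km,app + [S]) = 1.82 × 0.509/(0.189 + 0.509) = 1.33 μM/s.

1.33 μM/s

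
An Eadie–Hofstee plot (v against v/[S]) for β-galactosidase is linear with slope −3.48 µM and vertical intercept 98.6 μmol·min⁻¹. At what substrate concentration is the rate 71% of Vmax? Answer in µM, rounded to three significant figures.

8.52 µM

The Eadie–Hofstee slope gives Km = 3.48 µM (slope = −Km).
v/Vmax = [S]/(Km+[S]) = 0.71 ⇒ [S] = Km·0.71/(1−0.71) = 3.48 × 2.448 = 8.52 µM.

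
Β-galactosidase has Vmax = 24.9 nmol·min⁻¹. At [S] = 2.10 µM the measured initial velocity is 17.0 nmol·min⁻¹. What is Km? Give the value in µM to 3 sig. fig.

0.976 µM

From v = Vmax[S]/(Km+[S]), Km = [S](Vmax − v)/v.
Km = 2.10 × (24.9 − 17.0) / 17.0 = 16.59/17.0 = 0.976 µM.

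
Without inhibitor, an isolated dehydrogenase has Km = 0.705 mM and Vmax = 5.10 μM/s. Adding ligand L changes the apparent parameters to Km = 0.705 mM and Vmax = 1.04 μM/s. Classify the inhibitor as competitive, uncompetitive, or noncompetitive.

noncompetitive

Vmax decreases (5.10 → 1.04 μM/s) while Km is unchanged — pure noncompetitive inhibition.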